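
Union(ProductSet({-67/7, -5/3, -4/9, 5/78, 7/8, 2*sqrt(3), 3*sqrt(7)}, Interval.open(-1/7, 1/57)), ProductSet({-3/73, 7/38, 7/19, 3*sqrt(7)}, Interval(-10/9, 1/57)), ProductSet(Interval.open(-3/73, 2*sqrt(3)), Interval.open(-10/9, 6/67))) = Union(ProductSet({-3/73, 7/38, 7/19, 3*sqrt(7)}, Interval(-10/9, 1/57)), ProductSet({-67/7, -5/3, -4/9, 5/78, 7/8, 2*sqrt(3), 3*sqrt(7)}, Interval.open(-1/7, 1/57)), ProductSet(Interval.open(-3/73, 2*sqrt(3)), Interval.open(-10/9, 6/67)))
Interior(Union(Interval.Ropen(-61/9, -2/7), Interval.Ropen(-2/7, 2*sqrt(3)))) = Interval.open(-61/9, 2*sqrt(3))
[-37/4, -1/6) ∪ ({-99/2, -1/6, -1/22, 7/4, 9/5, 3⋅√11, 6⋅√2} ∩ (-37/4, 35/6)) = [-37/4, -1/6] ∪ {-1/22, 7/4, 9/5}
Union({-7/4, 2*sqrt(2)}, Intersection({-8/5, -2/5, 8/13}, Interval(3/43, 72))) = {-7/4, 8/13, 2*sqrt(2)}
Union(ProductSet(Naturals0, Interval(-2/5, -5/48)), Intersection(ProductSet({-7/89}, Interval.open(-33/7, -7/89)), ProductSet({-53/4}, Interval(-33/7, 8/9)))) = ProductSet(Naturals0, Interval(-2/5, -5/48))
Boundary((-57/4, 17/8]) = {-57/4, 17/8}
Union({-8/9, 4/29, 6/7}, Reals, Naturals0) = Reals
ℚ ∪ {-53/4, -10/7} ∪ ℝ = ℝ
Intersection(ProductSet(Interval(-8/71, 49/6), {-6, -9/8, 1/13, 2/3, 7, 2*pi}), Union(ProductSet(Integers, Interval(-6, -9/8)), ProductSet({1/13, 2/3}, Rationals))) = Union(ProductSet({1/13, 2/3}, {-6, -9/8, 1/13, 2/3, 7}), ProductSet(Range(0, 9, 1), {-6, -9/8}))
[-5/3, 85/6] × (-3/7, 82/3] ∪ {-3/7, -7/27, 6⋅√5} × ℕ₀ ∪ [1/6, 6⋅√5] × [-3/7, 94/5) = ({-3/7, -7/27, 6⋅√5} × ℕ₀) ∪ ([-5/3, 85/6] × (-3/7, 82/3]) ∪ ([1/6, 6⋅√5] × [-3/7, 94/5))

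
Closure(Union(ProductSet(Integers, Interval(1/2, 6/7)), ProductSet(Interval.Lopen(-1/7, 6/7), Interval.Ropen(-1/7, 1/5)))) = Union(ProductSet({-1/7, 6/7}, Interval(-1/7, 1/5)), ProductSet(Integers, Interval(1/2, 6/7)), ProductSet(Interval(-1/7, 6/7), {-1/7, 1/5}), ProductSet(Interval.Lopen(-1/7, 6/7), Interval.Ropen(-1/7, 1/5)))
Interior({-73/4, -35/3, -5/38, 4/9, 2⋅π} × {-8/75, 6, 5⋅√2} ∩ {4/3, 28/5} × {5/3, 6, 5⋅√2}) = ∅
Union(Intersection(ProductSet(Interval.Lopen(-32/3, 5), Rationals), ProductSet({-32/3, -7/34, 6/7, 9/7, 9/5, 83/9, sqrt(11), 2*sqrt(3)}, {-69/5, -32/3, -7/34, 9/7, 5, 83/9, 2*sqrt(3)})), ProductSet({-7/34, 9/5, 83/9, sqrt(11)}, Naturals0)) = Union(ProductSet({-7/34, 9/5, 83/9, sqrt(11)}, Naturals0), ProductSet({-7/34, 6/7, 9/7, 9/5, sqrt(11), 2*sqrt(3)}, {-69/5, -32/3, -7/34, 9/7, 5, 83/9}))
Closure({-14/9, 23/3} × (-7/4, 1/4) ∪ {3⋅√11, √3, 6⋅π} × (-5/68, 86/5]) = ({-14/9, 23/3} × [-7/4, 1/4]) ∪ ({3⋅√11, √3, 6⋅π} × [-5/68, 86/5])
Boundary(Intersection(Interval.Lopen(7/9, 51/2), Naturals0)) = Range(1, 26, 1)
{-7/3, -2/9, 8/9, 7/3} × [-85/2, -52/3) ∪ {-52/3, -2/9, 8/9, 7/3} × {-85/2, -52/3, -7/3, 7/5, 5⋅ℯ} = ({-7/3, -2/9, 8/9, 7/3} × [-85/2, -52/3)) ∪ ({-52/3, -2/9, 8/9, 7/3} × {-85/2, -52/3, -7/3, 7/5, 5⋅ℯ})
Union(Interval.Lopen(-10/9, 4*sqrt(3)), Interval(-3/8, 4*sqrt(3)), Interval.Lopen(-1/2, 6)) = Interval.Lopen(-10/9, 4*sqrt(3))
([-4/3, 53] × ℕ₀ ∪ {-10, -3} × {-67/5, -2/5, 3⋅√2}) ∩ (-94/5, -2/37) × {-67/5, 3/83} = {-10, -3} × {-67/5}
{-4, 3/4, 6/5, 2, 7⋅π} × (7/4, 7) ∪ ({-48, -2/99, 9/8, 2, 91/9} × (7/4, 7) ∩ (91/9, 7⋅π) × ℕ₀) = {-4, 3/4, 6/5, 2, 7⋅π} × (7/4, 7)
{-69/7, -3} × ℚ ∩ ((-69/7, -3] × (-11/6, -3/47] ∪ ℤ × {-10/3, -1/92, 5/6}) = {-3} × ({-10/3, -1/92, 5/6} ∪ (ℚ ∩ (-11/6, -3/47]))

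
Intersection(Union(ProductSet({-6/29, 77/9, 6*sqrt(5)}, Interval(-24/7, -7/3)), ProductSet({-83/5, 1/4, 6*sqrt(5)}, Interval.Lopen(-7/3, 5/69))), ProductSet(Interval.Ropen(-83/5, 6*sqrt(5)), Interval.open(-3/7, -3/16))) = ProductSet({-83/5, 1/4}, Interval.open(-3/7, -3/16))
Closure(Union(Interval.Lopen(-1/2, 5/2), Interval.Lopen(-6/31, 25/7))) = Interval(-1/2, 25/7)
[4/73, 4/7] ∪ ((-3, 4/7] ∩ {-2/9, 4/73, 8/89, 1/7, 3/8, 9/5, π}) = {-2/9} ∪ [4/73, 4/7]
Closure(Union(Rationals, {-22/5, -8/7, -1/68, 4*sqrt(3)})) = Reals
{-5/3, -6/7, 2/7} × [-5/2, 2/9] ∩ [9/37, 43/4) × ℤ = {2/7} × {-2, -1, 0}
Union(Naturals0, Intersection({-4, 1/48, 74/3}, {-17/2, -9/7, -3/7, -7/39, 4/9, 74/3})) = Union({74/3}, Naturals0)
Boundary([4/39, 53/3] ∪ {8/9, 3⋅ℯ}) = {4/39, 53/3}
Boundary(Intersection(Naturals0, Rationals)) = Naturals0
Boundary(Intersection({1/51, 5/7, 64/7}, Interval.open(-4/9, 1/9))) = {1/51}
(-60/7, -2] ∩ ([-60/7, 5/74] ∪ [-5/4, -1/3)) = (-60/7, -2]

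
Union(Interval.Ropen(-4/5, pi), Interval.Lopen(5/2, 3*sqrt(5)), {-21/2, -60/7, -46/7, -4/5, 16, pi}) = Union({-21/2, -60/7, -46/7, 16}, Interval(-4/5, 3*sqrt(5)))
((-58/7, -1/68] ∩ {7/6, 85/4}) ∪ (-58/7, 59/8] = (-58/7, 59/8]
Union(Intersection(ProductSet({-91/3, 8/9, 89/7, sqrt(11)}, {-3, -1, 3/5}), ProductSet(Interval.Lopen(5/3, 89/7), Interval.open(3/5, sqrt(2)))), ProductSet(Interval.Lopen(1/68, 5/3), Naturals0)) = ProductSet(Interval.Lopen(1/68, 5/3), Naturals0)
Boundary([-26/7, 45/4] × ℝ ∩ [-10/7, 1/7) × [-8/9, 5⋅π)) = ({-10/7, 1/7} × [-8/9, 5⋅π]) ∪ ([-10/7, 1/7] × {-8/9, 5⋅π})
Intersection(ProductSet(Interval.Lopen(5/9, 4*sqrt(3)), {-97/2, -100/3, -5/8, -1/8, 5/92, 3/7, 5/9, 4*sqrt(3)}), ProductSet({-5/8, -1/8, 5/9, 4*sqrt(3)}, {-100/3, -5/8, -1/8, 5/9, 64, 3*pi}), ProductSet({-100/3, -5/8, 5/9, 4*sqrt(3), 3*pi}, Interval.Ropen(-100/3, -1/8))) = ProductSet({4*sqrt(3)}, {-100/3, -5/8})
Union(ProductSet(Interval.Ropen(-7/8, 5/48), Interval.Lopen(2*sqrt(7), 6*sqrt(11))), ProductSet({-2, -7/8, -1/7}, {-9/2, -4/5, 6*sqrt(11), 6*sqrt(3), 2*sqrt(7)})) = Union(ProductSet({-2, -7/8, -1/7}, {-9/2, -4/5, 6*sqrt(11), 6*sqrt(3), 2*sqrt(7)}), ProductSet(Interval.Ropen(-7/8, 5/48), Interval.Lopen(2*sqrt(7), 6*sqrt(11))))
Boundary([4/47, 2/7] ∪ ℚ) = (-∞, 4/47] ∪ [2/7, ∞)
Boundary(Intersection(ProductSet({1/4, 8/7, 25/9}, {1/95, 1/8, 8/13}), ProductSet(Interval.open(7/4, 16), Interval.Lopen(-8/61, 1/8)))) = ProductSet({25/9}, {1/95, 1/8})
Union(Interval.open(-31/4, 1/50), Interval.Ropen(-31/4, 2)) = Interval.Ropen(-31/4, 2)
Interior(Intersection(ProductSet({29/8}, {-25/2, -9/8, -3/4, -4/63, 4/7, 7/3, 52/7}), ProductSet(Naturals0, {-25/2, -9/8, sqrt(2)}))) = EmptySet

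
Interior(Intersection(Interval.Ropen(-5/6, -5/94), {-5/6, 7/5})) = EmptySet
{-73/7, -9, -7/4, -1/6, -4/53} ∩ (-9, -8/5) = {-7/4}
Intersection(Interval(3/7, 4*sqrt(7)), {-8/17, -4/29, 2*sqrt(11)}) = {2*sqrt(11)}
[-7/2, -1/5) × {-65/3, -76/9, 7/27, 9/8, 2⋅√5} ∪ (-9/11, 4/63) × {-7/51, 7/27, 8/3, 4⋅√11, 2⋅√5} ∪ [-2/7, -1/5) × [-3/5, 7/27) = ([-2/7, -1/5) × [-3/5, 7/27)) ∪ ([-7/2, -1/5) × {-65/3, -76/9, 7/27, 9/8, 2⋅√5}) ∪ ((-9/11, 4/63) × {-7/51, 7/27, 8/3, 4⋅√11, 2⋅√5})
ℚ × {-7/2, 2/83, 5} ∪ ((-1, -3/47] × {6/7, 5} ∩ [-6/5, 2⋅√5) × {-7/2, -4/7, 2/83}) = ℚ × {-7/2, 2/83, 5}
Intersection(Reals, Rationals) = Rationals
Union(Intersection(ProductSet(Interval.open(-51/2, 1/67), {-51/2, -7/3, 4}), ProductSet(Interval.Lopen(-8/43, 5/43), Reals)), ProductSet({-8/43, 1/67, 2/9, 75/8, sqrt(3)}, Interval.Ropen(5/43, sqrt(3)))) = Union(ProductSet({-8/43, 1/67, 2/9, 75/8, sqrt(3)}, Interval.Ropen(5/43, sqrt(3))), ProductSet(Interval.open(-8/43, 1/67), {-51/2, -7/3, 4}))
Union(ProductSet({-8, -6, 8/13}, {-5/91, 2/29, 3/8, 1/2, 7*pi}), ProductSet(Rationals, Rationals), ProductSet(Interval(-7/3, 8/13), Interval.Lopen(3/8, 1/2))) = Union(ProductSet({-8, -6, 8/13}, {-5/91, 2/29, 3/8, 1/2, 7*pi}), ProductSet(Interval(-7/3, 8/13), Interval.Lopen(3/8, 1/2)), ProductSet(Rationals, Rationals))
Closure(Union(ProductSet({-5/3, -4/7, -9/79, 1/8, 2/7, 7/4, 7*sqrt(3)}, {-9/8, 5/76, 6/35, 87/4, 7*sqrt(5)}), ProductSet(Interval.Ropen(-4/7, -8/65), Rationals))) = Union(ProductSet({-5/3, -4/7, -9/79, 1/8, 2/7, 7/4, 7*sqrt(3)}, {-9/8, 5/76, 6/35, 87/4, 7*sqrt(5)}), ProductSet(Interval(-4/7, -8/65), Reals))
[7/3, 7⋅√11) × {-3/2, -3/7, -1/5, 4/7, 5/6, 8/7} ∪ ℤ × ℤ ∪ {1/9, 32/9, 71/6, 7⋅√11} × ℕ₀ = (ℤ × ℤ) ∪ ({1/9, 32/9, 71/6, 7⋅√11} × ℕ₀) ∪ ([7/3, 7⋅√11) × {-3/2, -3/7, -1/5, 4/7, 5/6, 8/7})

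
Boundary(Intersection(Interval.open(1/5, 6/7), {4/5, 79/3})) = {4/5}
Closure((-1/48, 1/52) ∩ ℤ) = {0}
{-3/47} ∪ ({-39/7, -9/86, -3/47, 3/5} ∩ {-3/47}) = {-3/47}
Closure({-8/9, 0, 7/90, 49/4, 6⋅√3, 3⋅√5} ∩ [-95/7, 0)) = {-8/9}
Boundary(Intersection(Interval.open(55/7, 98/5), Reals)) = {55/7, 98/5}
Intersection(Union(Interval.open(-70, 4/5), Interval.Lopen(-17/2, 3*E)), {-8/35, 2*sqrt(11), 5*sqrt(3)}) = {-8/35, 2*sqrt(11)}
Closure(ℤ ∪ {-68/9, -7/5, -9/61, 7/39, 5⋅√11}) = ℤ ∪ {-68/9, -7/5, -9/61, 7/39, 5⋅√11}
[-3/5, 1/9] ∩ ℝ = [-3/5, 1/9]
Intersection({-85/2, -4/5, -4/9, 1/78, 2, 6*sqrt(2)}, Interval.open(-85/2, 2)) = {-4/5, -4/9, 1/78}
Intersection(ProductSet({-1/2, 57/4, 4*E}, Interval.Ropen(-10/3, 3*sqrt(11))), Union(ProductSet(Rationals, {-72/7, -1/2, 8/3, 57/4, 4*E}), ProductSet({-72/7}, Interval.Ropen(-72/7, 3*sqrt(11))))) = ProductSet({-1/2, 57/4}, {-1/2, 8/3})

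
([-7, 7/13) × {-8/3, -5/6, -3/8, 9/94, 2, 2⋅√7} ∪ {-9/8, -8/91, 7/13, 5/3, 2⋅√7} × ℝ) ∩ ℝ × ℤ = ([-7, 7/13) × {2}) ∪ ({-9/8, -8/91, 7/13, 5/3, 2⋅√7} × ℤ)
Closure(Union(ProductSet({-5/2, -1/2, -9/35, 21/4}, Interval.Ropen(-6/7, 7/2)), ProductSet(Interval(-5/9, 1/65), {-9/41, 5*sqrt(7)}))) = Union(ProductSet({-5/2, -1/2, -9/35, 21/4}, Interval(-6/7, 7/2)), ProductSet(Interval(-5/9, 1/65), {-9/41, 5*sqrt(7)}))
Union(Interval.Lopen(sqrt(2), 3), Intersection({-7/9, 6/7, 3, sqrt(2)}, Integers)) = Interval.Lopen(sqrt(2), 3)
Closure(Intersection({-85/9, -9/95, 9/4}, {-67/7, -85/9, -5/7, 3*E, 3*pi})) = {-85/9}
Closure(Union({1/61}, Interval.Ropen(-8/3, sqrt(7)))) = Interval(-8/3, sqrt(7))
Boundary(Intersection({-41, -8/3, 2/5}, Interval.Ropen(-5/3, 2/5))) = EmptySet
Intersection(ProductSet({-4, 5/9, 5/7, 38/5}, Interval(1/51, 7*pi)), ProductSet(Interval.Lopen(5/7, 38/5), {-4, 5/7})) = ProductSet({38/5}, {5/7})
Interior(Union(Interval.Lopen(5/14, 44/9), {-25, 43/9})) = Interval.open(5/14, 44/9)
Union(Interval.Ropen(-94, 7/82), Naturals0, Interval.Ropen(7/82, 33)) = Union(Interval(-94, 33), Naturals0)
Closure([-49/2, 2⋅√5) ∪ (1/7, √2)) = [-49/2, 2⋅√5]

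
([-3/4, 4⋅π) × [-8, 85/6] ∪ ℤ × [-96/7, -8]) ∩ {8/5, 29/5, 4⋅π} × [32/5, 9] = {8/5, 29/5} × [32/5, 9]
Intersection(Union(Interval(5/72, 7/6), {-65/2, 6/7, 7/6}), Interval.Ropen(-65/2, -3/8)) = {-65/2}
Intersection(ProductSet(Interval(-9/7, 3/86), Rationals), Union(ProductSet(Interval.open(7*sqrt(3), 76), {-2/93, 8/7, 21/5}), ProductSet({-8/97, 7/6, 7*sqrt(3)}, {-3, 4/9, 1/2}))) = ProductSet({-8/97}, {-3, 4/9, 1/2})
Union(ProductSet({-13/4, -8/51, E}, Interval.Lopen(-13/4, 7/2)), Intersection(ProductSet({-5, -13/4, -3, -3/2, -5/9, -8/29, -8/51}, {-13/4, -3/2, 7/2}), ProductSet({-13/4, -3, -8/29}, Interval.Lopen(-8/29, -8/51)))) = ProductSet({-13/4, -8/51, E}, Interval.Lopen(-13/4, 7/2))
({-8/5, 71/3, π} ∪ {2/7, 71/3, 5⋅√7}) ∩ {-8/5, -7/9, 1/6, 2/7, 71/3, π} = {-8/5, 2/7, 71/3, π}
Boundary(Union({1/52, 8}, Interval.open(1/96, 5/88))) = {1/96, 5/88, 8}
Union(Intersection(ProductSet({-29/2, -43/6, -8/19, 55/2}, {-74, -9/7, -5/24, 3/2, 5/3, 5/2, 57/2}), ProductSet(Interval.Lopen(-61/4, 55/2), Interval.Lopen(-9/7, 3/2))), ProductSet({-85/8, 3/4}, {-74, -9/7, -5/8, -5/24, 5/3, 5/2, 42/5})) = Union(ProductSet({-85/8, 3/4}, {-74, -9/7, -5/8, -5/24, 5/3, 5/2, 42/5}), ProductSet({-29/2, -43/6, -8/19, 55/2}, {-5/24, 3/2}))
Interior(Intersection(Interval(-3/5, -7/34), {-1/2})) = EmptySet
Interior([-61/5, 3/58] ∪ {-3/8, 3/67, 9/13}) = (-61/5, 3/58)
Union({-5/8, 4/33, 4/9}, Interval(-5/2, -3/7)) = Union({4/33, 4/9}, Interval(-5/2, -3/7))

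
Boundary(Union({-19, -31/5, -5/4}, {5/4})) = {-19, -31/5, -5/4, 5/4}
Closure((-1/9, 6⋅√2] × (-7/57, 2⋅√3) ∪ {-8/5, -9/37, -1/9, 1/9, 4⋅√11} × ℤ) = ({-8/5, -9/37, -1/9, 1/9, 4⋅√11} × ℤ) ∪ ({-1/9, 6⋅√2} × [-7/57, 2⋅√3]) ∪ ([-1/9, 6⋅√2] × {-7/57, 2⋅√3}) ∪ ((-1/9, 6⋅√2] × (-7/57, 2⋅√3))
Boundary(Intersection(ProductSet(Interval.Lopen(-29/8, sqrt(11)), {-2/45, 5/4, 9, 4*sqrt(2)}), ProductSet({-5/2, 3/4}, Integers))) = ProductSet({-5/2, 3/4}, {9})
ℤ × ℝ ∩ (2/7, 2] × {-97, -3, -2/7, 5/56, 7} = {1, 2} × {-97, -3, -2/7, 5/56, 7}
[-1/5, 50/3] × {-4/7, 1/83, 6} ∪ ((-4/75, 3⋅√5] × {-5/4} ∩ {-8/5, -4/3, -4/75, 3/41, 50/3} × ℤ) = [-1/5, 50/3] × {-4/7, 1/83, 6}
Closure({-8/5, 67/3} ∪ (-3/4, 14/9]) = {-8/5, 67/3} ∪ [-3/4, 14/9]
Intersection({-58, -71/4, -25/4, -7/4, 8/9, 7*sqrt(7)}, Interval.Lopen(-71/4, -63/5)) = EmptySet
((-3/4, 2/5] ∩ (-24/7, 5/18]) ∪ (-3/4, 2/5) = (-3/4, 2/5)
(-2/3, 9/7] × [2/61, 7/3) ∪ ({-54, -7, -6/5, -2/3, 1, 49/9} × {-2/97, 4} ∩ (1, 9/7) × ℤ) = (-2/3, 9/7] × [2/61, 7/3)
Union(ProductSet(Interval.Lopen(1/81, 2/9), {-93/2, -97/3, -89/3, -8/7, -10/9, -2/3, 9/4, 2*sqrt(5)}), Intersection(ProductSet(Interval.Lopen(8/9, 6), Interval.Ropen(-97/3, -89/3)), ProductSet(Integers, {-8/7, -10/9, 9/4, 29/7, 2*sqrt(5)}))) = ProductSet(Interval.Lopen(1/81, 2/9), {-93/2, -97/3, -89/3, -8/7, -10/9, -2/3, 9/4, 2*sqrt(5)})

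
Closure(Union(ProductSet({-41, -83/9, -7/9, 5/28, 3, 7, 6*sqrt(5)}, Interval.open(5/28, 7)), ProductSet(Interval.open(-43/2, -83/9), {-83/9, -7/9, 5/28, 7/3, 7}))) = Union(ProductSet({-41, -83/9, -7/9, 5/28, 3, 7, 6*sqrt(5)}, Interval(5/28, 7)), ProductSet(Interval(-43/2, -83/9), {-83/9, -7/9, 5/28, 7/3, 7}))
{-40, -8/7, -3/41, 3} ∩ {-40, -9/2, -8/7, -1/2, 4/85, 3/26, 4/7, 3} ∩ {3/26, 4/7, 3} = {3}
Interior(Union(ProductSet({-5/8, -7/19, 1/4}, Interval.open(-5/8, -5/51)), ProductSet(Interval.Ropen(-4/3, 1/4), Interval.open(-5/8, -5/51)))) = ProductSet(Interval.open(-4/3, 1/4), Interval.open(-5/8, -5/51))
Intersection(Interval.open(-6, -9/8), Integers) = Range(-5, -1, 1)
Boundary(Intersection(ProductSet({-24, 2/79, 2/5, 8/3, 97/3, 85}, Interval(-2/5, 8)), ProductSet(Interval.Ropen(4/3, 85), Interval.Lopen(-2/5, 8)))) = ProductSet({8/3, 97/3}, Interval(-2/5, 8))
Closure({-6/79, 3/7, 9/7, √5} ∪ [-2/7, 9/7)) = [-2/7, 9/7] ∪ {√5}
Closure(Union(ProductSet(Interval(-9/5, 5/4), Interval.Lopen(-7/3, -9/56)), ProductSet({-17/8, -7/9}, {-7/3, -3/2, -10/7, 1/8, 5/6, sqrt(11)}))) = Union(ProductSet({-17/8, -7/9}, {-7/3, -3/2, -10/7, 1/8, 5/6, sqrt(11)}), ProductSet(Interval(-9/5, 5/4), Interval(-7/3, -9/56)))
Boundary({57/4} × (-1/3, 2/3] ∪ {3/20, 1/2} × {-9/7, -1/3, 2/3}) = ({57/4} × [-1/3, 2/3]) ∪ ({3/20, 1/2} × {-9/7, -1/3, 2/3})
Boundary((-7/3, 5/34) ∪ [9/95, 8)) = {-7/3, 8}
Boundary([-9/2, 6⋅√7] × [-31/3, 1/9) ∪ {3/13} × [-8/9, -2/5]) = ({-9/2, 6⋅√7} × [-31/3, 1/9]) ∪ ([-9/2, 6⋅√7] × {-31/3, 1/9})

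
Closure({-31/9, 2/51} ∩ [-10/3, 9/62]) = {2/51}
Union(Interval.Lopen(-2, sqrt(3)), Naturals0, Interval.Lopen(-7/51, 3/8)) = Union(Interval.Lopen(-2, sqrt(3)), Naturals0)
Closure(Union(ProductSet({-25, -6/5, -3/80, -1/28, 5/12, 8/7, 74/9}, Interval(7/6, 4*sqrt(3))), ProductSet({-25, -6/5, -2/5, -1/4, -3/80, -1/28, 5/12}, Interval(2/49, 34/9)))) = Union(ProductSet({-25, -6/5, -2/5, -1/4, -3/80, -1/28, 5/12}, Interval(2/49, 34/9)), ProductSet({-25, -6/5, -3/80, -1/28, 5/12, 8/7, 74/9}, Interval(7/6, 4*sqrt(3))))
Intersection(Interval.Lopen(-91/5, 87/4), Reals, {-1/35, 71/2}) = {-1/35}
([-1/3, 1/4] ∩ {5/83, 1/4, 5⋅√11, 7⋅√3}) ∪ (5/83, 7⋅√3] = [5/83, 7⋅√3]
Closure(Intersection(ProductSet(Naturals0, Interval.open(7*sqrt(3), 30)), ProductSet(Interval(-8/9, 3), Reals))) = ProductSet(Range(0, 4, 1), Interval(7*sqrt(3), 30))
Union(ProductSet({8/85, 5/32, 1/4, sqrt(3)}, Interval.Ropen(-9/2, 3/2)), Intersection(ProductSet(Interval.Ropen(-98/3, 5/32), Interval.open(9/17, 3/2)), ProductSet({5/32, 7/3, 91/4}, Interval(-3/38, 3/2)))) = ProductSet({8/85, 5/32, 1/4, sqrt(3)}, Interval.Ropen(-9/2, 3/2))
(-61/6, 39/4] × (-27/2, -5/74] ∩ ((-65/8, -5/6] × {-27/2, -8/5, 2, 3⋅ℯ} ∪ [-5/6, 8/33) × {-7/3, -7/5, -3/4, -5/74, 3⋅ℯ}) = ((-65/8, -5/6] × {-8/5}) ∪ ([-5/6, 8/33) × {-7/3, -7/5, -3/4, -5/74})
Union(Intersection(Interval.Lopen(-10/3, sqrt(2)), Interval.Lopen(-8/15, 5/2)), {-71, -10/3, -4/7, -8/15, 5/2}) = Union({-71, -10/3, -4/7, 5/2}, Interval(-8/15, sqrt(2)))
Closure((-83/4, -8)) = [-83/4, -8]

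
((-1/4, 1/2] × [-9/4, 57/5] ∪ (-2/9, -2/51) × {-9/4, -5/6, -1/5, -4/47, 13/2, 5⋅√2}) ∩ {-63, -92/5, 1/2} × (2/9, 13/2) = {1/2} × (2/9, 13/2)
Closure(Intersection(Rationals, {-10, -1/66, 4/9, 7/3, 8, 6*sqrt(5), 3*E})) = {-10, -1/66, 4/9, 7/3, 8}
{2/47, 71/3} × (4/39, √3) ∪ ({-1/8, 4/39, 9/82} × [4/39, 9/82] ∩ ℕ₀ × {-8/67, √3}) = {2/47, 71/3} × (4/39, √3)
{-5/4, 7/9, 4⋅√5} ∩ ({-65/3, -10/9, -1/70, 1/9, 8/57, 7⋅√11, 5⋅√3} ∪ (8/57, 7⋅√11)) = {7/9, 4⋅√5}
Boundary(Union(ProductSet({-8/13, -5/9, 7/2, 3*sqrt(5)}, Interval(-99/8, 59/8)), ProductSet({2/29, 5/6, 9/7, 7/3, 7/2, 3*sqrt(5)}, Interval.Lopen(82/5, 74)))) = Union(ProductSet({-8/13, -5/9, 7/2, 3*sqrt(5)}, Interval(-99/8, 59/8)), ProductSet({2/29, 5/6, 9/7, 7/3, 7/2, 3*sqrt(5)}, Interval(82/5, 74)))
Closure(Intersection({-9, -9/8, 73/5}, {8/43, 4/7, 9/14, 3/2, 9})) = EmptySet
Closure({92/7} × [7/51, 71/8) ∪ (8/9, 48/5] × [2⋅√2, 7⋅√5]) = ({92/7} × [7/51, 71/8]) ∪ ([8/9, 48/5] × [2⋅√2, 7⋅√5])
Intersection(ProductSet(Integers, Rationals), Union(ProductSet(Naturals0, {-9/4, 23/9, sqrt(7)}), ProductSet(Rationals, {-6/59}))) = Union(ProductSet(Integers, {-6/59}), ProductSet(Naturals0, {-9/4, 23/9}))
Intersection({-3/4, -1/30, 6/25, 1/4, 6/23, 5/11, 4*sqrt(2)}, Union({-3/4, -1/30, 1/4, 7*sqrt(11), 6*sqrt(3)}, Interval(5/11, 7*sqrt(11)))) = {-3/4, -1/30, 1/4, 5/11, 4*sqrt(2)}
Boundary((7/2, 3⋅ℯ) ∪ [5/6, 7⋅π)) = {5/6, 7⋅π}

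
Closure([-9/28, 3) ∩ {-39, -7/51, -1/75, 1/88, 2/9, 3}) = {-7/51, -1/75, 1/88, 2/9}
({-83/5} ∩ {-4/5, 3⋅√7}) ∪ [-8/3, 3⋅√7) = [-8/3, 3⋅√7)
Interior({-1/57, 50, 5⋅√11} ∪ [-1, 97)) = (-1, 97)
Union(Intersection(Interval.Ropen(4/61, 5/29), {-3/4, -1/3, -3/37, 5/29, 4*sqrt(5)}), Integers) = Integers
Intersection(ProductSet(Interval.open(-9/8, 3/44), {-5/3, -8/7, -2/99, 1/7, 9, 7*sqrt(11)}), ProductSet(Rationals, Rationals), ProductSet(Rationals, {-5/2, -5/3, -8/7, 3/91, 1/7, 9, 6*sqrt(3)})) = ProductSet(Intersection(Interval.open(-9/8, 3/44), Rationals), {-5/3, -8/7, 1/7, 9})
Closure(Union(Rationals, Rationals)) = Reals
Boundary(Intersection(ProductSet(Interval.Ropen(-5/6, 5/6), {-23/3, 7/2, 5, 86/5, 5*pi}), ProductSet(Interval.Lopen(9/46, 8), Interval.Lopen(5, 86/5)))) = ProductSet(Interval(9/46, 5/6), {86/5, 5*pi})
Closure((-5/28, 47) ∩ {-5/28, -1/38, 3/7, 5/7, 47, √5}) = {-1/38, 3/7, 5/7, √5}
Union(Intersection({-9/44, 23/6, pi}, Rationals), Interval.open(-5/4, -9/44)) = Union({23/6}, Interval.Lopen(-5/4, -9/44))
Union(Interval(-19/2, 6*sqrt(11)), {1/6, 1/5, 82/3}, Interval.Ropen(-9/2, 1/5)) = Union({82/3}, Interval(-19/2, 6*sqrt(11)))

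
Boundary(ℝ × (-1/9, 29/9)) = ℝ × {-1/9, 29/9}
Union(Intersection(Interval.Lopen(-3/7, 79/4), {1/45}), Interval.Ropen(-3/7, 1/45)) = Interval(-3/7, 1/45)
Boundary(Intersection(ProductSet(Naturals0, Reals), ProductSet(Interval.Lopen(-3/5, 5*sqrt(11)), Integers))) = ProductSet(Range(0, 17, 1), Integers)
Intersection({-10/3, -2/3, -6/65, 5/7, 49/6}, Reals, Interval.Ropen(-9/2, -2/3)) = {-10/3}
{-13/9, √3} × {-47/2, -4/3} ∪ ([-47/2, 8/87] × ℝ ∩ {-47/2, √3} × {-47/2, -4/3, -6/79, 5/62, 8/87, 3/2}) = ({-13/9, √3} × {-47/2, -4/3}) ∪ ({-47/2} × {-47/2, -4/3, -6/79, 5/62, 8/87, 3/2})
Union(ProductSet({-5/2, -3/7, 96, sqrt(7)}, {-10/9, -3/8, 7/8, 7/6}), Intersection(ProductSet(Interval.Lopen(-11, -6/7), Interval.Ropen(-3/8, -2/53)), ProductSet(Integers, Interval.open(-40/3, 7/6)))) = Union(ProductSet({-5/2, -3/7, 96, sqrt(7)}, {-10/9, -3/8, 7/8, 7/6}), ProductSet(Range(-10, 0, 1), Interval.Ropen(-3/8, -2/53)))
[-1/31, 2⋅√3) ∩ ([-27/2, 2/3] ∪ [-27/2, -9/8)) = [-1/31, 2/3]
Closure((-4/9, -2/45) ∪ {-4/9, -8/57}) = [-4/9, -2/45]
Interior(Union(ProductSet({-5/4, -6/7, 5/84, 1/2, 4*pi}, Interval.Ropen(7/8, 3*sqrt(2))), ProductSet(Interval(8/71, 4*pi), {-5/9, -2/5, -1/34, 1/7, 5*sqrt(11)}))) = EmptySet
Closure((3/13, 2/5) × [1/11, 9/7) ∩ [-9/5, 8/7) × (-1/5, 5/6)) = ({3/13, 2/5} × [1/11, 5/6]) ∪ ([3/13, 2/5] × {1/11, 5/6}) ∪ ((3/13, 2/5) × [1/11, 5/6))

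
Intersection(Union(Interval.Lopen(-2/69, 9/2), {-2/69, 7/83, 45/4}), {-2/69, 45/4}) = {-2/69, 45/4}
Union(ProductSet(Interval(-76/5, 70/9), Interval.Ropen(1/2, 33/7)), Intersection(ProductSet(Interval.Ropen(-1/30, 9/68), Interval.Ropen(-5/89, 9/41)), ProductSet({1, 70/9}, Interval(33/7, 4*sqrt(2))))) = ProductSet(Interval(-76/5, 70/9), Interval.Ropen(1/2, 33/7))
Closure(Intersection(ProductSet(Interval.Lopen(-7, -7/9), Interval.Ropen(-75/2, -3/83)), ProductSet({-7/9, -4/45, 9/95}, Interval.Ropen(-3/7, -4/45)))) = ProductSet({-7/9}, Interval(-3/7, -4/45))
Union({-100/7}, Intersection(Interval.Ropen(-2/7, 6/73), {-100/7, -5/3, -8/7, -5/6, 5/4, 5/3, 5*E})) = {-100/7}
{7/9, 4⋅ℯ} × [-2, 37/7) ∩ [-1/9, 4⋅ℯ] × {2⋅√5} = {7/9, 4⋅ℯ} × {2⋅√5}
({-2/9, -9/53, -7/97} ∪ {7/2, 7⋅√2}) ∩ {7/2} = {7/2}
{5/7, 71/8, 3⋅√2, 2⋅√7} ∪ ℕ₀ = ℕ₀ ∪ {5/7, 71/8, 3⋅√2, 2⋅√7}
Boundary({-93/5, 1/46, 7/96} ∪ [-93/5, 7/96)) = {-93/5, 7/96}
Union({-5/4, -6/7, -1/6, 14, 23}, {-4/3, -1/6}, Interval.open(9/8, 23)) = Union({-4/3, -5/4, -6/7, -1/6}, Interval.Lopen(9/8, 23))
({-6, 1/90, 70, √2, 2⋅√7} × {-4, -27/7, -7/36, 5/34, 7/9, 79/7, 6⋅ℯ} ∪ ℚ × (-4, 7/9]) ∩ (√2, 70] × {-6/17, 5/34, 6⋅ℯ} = ({70, 2⋅√7} × {5/34, 6⋅ℯ}) ∪ ((ℚ ∩ (√2, 70]) × {-6/17, 5/34})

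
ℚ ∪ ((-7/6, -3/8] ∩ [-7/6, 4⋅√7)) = ℚ ∪ [-7/6, -3/8]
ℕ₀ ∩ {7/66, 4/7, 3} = {3}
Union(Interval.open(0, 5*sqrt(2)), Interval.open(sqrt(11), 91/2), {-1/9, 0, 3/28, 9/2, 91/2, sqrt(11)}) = Union({-1/9}, Interval(0, 91/2))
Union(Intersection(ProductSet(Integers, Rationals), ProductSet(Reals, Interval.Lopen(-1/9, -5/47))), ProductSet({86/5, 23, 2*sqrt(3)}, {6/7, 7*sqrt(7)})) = Union(ProductSet({86/5, 23, 2*sqrt(3)}, {6/7, 7*sqrt(7)}), ProductSet(Integers, Intersection(Interval.Lopen(-1/9, -5/47), Rationals)))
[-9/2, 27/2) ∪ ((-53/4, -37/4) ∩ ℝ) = (-53/4, -37/4) ∪ [-9/2, 27/2)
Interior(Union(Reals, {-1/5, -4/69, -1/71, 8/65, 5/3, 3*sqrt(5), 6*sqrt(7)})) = Reals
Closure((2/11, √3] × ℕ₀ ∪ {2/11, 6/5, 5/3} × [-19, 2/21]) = ([2/11, √3] × ℕ₀) ∪ ({2/11, 6/5, 5/3} × [-19, 2/21])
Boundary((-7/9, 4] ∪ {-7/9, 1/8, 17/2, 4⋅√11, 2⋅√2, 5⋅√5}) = {-7/9, 4, 17/2, 4⋅√11, 5⋅√5}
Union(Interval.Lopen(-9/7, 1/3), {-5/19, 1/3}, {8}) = Union({8}, Interval.Lopen(-9/7, 1/3))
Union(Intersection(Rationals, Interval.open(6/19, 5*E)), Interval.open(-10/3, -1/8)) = Union(Intersection(Interval.open(6/19, 5*E), Rationals), Interval.open(-10/3, -1/8))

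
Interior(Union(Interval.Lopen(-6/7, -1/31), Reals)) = Interval(-oo, oo)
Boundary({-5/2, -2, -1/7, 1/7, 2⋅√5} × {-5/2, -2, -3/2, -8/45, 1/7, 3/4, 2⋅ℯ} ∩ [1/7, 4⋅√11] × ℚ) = {1/7, 2⋅√5} × {-5/2, -2, -3/2, -8/45, 1/7, 3/4}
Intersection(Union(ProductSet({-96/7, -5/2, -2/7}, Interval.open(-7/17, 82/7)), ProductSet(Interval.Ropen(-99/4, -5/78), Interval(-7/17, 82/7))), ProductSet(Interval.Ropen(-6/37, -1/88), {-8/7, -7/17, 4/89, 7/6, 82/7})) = ProductSet(Interval.Ropen(-6/37, -5/78), {-7/17, 4/89, 7/6, 82/7})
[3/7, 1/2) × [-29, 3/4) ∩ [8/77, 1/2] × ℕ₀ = [3/7, 1/2) × {0}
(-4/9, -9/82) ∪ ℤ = ℤ ∪ (-4/9, -9/82)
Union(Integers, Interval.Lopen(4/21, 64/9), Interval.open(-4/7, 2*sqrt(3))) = Union(Integers, Interval.Lopen(-4/7, 64/9))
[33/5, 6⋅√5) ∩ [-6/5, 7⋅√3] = [33/5, 7⋅√3]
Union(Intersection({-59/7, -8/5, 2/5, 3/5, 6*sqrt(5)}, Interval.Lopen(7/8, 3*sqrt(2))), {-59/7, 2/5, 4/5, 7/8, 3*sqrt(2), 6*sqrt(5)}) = {-59/7, 2/5, 4/5, 7/8, 3*sqrt(2), 6*sqrt(5)}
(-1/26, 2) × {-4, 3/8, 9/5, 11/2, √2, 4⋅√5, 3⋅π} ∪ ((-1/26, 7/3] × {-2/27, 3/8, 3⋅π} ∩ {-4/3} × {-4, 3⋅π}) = (-1/26, 2) × {-4, 3/8, 9/5, 11/2, √2, 4⋅√5, 3⋅π}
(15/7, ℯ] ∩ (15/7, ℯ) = (15/7, ℯ)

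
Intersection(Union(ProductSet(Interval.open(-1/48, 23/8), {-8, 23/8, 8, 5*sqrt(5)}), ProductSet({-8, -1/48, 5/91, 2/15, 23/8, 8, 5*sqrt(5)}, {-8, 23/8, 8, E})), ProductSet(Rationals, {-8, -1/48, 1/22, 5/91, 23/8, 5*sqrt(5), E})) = Union(ProductSet({-8, -1/48, 5/91, 2/15, 23/8, 8}, {-8, 23/8, E}), ProductSet(Intersection(Interval.open(-1/48, 23/8), Rationals), {-8, 23/8, 5*sqrt(5)}))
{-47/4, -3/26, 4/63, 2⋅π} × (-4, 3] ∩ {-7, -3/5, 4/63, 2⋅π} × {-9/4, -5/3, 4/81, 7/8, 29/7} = {4/63, 2⋅π} × {-9/4, -5/3, 4/81, 7/8}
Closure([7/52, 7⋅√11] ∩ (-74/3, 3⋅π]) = [7/52, 3⋅π]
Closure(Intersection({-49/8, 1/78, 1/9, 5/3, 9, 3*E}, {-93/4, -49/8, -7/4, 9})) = {-49/8, 9}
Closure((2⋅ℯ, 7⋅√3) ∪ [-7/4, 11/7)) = [-7/4, 11/7] ∪ [2⋅ℯ, 7⋅√3]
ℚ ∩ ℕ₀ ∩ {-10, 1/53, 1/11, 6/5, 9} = {9}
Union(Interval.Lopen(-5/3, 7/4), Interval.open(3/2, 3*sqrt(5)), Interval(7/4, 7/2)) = Interval.open(-5/3, 3*sqrt(5))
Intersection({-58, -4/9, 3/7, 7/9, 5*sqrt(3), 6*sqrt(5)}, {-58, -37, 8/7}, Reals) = {-58}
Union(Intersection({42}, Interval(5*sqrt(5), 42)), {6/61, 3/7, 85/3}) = {6/61, 3/7, 85/3, 42}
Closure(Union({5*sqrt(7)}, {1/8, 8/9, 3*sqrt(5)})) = {1/8, 8/9, 3*sqrt(5), 5*sqrt(7)}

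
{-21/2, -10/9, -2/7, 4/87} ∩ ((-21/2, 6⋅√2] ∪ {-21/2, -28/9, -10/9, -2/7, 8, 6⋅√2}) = {-21/2, -10/9, -2/7, 4/87}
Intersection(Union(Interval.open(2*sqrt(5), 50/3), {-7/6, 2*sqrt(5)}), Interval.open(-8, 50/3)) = Union({-7/6}, Interval.Ropen(2*sqrt(5), 50/3))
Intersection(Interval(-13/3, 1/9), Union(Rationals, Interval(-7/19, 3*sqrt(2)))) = Union(Intersection(Interval(-13/3, 1/9), Rationals), Interval(-7/19, 1/9))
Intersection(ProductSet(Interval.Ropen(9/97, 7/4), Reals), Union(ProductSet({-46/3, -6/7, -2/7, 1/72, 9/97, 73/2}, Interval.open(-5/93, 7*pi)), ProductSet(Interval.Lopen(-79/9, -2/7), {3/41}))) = ProductSet({9/97}, Interval.open(-5/93, 7*pi))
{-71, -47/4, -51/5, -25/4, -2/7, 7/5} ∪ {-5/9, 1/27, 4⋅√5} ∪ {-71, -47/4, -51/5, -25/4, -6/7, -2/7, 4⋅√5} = {-71, -47/4, -51/5, -25/4, -6/7, -5/9, -2/7, 1/27, 7/5, 4⋅√5}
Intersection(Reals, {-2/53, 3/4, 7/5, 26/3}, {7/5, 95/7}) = {7/5}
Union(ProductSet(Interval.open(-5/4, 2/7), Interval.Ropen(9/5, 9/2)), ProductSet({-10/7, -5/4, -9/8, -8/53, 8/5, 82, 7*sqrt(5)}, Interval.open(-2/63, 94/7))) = Union(ProductSet({-10/7, -5/4, -9/8, -8/53, 8/5, 82, 7*sqrt(5)}, Interval.open(-2/63, 94/7)), ProductSet(Interval.open(-5/4, 2/7), Interval.Ropen(9/5, 9/2)))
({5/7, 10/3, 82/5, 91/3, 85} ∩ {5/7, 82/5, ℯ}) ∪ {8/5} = {5/7, 8/5, 82/5}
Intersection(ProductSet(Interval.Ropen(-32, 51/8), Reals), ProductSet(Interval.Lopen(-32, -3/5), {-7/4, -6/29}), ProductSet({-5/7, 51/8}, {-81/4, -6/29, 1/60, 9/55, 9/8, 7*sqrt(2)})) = ProductSet({-5/7}, {-6/29})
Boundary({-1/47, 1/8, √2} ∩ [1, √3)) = {√2}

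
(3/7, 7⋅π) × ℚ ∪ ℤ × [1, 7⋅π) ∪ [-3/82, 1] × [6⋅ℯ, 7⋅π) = (ℤ × [1, 7⋅π)) ∪ ((3/7, 7⋅π) × ℚ) ∪ ([-3/82, 1] × [6⋅ℯ, 7⋅π))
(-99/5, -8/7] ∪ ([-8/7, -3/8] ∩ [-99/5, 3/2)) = (-99/5, -3/8]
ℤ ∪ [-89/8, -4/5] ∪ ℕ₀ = ℤ ∪ [-89/8, -4/5]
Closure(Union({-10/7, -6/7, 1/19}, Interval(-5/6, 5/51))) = Union({-10/7, -6/7}, Interval(-5/6, 5/51))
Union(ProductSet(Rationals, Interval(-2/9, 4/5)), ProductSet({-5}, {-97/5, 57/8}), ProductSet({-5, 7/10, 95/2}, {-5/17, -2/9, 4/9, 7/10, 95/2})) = Union(ProductSet({-5}, {-97/5, 57/8}), ProductSet({-5, 7/10, 95/2}, {-5/17, -2/9, 4/9, 7/10, 95/2}), ProductSet(Rationals, Interval(-2/9, 4/5)))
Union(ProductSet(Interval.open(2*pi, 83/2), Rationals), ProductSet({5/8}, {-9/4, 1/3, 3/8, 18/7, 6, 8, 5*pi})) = Union(ProductSet({5/8}, {-9/4, 1/3, 3/8, 18/7, 6, 8, 5*pi}), ProductSet(Interval.open(2*pi, 83/2), Rationals))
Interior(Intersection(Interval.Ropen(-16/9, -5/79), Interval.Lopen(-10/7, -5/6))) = Interval.open(-10/7, -5/6)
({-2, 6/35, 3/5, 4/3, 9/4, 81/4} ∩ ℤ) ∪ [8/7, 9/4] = {-2} ∪ [8/7, 9/4]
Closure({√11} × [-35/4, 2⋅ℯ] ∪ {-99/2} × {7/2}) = ({-99/2} × {7/2}) ∪ ({√11} × [-35/4, 2⋅ℯ])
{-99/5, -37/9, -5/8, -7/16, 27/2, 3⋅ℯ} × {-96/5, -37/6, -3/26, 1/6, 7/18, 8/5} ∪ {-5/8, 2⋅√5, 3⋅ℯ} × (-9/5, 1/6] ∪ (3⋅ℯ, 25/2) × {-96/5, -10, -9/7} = ((3⋅ℯ, 25/2) × {-96/5, -10, -9/7}) ∪ ({-5/8, 2⋅√5, 3⋅ℯ} × (-9/5, 1/6]) ∪ ({-99/5, -37/9, -5/8, -7/16, 27/2, 3⋅ℯ} × {-96/5, -37/6, -3/26, 1/6, 7/18, 8/5})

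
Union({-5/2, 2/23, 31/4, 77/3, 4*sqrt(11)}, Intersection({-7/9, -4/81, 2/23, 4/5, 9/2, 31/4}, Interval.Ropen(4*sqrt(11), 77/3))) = {-5/2, 2/23, 31/4, 77/3, 4*sqrt(11)}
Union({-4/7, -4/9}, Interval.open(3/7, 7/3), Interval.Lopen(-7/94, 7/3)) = Union({-4/7, -4/9}, Interval.Lopen(-7/94, 7/3))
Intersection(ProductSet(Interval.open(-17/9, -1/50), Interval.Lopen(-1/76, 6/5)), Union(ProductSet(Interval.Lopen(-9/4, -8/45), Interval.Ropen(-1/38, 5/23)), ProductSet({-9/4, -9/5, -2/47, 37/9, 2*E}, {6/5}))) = Union(ProductSet({-9/5, -2/47}, {6/5}), ProductSet(Interval.Lopen(-17/9, -8/45), Interval.open(-1/76, 5/23)))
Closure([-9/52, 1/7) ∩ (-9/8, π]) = [-9/52, 1/7]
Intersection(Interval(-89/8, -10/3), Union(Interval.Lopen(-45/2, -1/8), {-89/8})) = Interval(-89/8, -10/3)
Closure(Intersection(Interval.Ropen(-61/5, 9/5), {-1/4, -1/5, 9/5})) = {-1/4, -1/5}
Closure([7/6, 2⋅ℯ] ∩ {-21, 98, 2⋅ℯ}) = {2⋅ℯ}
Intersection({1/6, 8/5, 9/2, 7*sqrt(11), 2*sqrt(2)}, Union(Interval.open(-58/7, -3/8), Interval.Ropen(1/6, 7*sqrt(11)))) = {1/6, 8/5, 9/2, 2*sqrt(2)}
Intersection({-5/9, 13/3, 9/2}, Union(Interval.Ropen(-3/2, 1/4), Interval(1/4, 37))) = {-5/9, 13/3, 9/2}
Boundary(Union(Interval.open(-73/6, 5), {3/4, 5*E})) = {-73/6, 5, 5*E}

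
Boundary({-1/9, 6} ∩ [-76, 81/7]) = {-1/9, 6}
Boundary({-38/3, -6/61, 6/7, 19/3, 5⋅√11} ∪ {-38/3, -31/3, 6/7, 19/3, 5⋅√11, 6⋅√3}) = {-38/3, -31/3, -6/61, 6/7, 19/3, 5⋅√11, 6⋅√3}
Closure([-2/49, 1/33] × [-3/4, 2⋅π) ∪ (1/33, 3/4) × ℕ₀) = ((1/33, 3/4) × ℕ₀) ∪ ([-2/49, 1/33] × [-3/4, 2⋅π]) ∪ ([1/33, 3/4] × (ℕ₀ ∪ (ℕ₀ \ (-3/4, 2⋅π))))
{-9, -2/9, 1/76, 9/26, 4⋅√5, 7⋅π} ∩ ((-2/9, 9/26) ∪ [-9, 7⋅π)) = {-9, -2/9, 1/76, 9/26, 4⋅√5}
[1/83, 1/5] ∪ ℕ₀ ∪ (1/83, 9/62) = ℕ₀ ∪ [1/83, 1/5]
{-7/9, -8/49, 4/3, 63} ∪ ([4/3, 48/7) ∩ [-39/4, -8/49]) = {-7/9, -8/49, 4/3, 63}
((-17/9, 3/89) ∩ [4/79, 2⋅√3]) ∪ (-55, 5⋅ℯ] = (-55, 5⋅ℯ]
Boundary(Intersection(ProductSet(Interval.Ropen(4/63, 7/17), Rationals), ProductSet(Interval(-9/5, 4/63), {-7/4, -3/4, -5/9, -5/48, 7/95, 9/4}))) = ProductSet({4/63}, {-7/4, -3/4, -5/9, -5/48, 7/95, 9/4})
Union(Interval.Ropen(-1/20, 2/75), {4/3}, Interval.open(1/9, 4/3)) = Union(Interval.Ropen(-1/20, 2/75), Interval.Lopen(1/9, 4/3))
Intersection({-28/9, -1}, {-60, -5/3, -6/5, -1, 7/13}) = {-1}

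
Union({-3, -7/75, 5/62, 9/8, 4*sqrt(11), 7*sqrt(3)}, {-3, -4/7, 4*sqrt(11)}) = {-3, -4/7, -7/75, 5/62, 9/8, 4*sqrt(11), 7*sqrt(3)}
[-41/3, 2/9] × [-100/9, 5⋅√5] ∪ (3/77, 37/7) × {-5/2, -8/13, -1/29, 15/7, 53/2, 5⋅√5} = ([-41/3, 2/9] × [-100/9, 5⋅√5]) ∪ ((3/77, 37/7) × {-5/2, -8/13, -1/29, 15/7, 53/2, 5⋅√5})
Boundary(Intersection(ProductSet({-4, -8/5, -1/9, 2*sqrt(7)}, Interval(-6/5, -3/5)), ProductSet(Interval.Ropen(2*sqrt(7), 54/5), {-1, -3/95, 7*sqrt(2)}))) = ProductSet({2*sqrt(7)}, {-1})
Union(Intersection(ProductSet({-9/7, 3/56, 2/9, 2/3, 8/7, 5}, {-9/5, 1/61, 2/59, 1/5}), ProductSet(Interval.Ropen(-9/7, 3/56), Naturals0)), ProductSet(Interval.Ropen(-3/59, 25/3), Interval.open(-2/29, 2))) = ProductSet(Interval.Ropen(-3/59, 25/3), Interval.open(-2/29, 2))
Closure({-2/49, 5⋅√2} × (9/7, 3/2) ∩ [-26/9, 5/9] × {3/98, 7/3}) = ∅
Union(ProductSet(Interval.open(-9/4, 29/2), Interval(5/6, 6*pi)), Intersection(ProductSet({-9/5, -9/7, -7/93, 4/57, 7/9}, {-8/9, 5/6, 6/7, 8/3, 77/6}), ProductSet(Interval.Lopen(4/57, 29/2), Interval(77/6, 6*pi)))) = ProductSet(Interval.open(-9/4, 29/2), Interval(5/6, 6*pi))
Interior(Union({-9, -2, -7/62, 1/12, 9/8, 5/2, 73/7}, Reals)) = Reals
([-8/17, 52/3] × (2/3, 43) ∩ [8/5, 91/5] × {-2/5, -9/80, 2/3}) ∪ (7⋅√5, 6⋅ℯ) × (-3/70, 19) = (7⋅√5, 6⋅ℯ) × (-3/70, 19)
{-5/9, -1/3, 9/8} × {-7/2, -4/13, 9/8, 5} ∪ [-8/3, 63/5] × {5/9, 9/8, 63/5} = ({-5/9, -1/3, 9/8} × {-7/2, -4/13, 9/8, 5}) ∪ ([-8/3, 63/5] × {5/9, 9/8, 63/5})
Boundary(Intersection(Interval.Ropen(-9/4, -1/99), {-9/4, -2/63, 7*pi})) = {-9/4, -2/63}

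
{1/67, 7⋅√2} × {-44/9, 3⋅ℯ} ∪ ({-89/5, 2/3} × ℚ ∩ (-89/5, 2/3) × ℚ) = {1/67, 7⋅√2} × {-44/9, 3⋅ℯ}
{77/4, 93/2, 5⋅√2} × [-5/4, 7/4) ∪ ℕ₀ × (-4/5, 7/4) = (ℕ₀ × (-4/5, 7/4)) ∪ ({77/4, 93/2, 5⋅√2} × [-5/4, 7/4))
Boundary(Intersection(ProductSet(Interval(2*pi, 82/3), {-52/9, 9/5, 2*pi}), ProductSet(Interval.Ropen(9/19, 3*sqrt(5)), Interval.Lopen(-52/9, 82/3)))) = ProductSet(Interval(2*pi, 3*sqrt(5)), {9/5, 2*pi})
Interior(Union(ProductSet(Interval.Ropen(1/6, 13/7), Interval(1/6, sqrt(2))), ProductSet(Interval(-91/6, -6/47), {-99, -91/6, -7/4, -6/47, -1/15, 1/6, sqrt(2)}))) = ProductSet(Interval.open(1/6, 13/7), Interval.open(1/6, sqrt(2)))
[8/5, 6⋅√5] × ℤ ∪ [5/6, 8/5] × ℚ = ([5/6, 8/5] × ℚ) ∪ ([8/5, 6⋅√5] × ℤ)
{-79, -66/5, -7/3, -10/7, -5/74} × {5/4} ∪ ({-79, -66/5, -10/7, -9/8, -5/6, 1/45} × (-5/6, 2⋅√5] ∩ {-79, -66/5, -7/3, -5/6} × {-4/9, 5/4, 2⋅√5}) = ({-79, -66/5, -7/3, -10/7, -5/74} × {5/4}) ∪ ({-79, -66/5, -5/6} × {-4/9, 5/4, 2⋅√5})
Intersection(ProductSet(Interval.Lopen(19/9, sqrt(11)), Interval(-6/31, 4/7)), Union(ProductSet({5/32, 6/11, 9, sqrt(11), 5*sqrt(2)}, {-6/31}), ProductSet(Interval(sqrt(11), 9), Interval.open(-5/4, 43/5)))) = ProductSet({sqrt(11)}, Interval(-6/31, 4/7))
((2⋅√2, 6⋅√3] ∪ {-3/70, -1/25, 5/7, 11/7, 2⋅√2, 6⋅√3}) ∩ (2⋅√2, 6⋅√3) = (2⋅√2, 6⋅√3)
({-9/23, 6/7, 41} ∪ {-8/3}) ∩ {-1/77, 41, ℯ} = {41}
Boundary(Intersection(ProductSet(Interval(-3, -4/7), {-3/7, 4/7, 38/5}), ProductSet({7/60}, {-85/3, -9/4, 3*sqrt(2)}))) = EmptySet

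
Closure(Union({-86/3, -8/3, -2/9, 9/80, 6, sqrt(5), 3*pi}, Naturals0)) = Union({-86/3, -8/3, -2/9, 9/80, sqrt(5), 3*pi}, Naturals0)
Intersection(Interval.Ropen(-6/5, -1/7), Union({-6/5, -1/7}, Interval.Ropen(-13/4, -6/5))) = {-6/5}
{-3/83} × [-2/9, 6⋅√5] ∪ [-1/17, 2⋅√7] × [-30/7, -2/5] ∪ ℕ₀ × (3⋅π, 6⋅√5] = ({-3/83} × [-2/9, 6⋅√5]) ∪ (ℕ₀ × (3⋅π, 6⋅√5]) ∪ ([-1/17, 2⋅√7] × [-30/7, -2/5])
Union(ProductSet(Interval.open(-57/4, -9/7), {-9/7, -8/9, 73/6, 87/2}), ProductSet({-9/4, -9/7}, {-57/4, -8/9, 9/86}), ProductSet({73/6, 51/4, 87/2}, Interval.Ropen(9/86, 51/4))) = Union(ProductSet({-9/4, -9/7}, {-57/4, -8/9, 9/86}), ProductSet({73/6, 51/4, 87/2}, Interval.Ropen(9/86, 51/4)), ProductSet(Interval.open(-57/4, -9/7), {-9/7, -8/9, 73/6, 87/2}))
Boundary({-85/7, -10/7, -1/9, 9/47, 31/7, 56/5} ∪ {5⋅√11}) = {-85/7, -10/7, -1/9, 9/47, 31/7, 56/5, 5⋅√11}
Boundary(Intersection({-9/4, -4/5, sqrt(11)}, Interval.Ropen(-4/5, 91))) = {-4/5, sqrt(11)}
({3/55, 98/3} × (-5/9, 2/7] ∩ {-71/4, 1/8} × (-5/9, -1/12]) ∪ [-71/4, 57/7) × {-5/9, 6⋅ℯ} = [-71/4, 57/7) × {-5/9, 6⋅ℯ}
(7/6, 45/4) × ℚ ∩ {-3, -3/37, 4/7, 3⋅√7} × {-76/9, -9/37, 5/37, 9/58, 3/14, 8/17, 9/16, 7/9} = {3⋅√7} × {-76/9, -9/37, 5/37, 9/58, 3/14, 8/17, 9/16, 7/9}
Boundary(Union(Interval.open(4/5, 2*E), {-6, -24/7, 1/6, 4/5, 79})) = {-6, -24/7, 1/6, 4/5, 79, 2*E}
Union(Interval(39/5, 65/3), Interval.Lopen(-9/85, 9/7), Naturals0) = Union(Interval.Lopen(-9/85, 9/7), Interval(39/5, 65/3), Naturals0)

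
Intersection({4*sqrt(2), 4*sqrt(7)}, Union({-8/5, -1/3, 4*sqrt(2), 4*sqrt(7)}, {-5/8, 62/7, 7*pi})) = {4*sqrt(2), 4*sqrt(7)}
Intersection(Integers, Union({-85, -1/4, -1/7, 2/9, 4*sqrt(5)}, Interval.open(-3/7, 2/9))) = Union({-85}, Range(0, 1, 1))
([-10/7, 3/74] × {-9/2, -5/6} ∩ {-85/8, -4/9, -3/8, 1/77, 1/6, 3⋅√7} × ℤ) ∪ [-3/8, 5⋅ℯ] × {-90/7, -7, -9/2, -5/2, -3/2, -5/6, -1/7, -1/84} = [-3/8, 5⋅ℯ] × {-90/7, -7, -9/2, -5/2, -3/2, -5/6, -1/7, -1/84}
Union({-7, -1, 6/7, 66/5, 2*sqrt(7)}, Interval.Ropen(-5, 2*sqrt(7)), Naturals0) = Union({-7, 66/5}, Interval(-5, 2*sqrt(7)), Naturals0)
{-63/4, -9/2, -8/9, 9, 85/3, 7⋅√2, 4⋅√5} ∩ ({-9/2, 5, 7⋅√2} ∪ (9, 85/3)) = {-9/2, 7⋅√2}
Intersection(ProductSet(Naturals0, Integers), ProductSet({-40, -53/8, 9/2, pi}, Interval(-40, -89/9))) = EmptySet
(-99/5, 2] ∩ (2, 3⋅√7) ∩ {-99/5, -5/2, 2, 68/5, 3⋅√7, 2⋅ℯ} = ∅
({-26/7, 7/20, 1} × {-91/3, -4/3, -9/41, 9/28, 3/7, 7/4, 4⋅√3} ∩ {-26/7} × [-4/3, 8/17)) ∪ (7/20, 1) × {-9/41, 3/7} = ({-26/7} × {-4/3, -9/41, 9/28, 3/7}) ∪ ((7/20, 1) × {-9/41, 3/7})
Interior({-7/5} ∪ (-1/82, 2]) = (-1/82, 2)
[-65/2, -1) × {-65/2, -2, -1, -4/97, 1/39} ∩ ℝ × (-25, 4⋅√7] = [-65/2, -1) × {-2, -1, -4/97, 1/39}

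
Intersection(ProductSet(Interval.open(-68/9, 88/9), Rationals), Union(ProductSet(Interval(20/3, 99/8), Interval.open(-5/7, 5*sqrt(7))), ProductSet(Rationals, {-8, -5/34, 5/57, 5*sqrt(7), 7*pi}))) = Union(ProductSet(Intersection(Interval.open(-68/9, 88/9), Rationals), {-8, -5/34, 5/57}), ProductSet(Interval.Ropen(20/3, 88/9), Intersection(Interval.open(-5/7, 5*sqrt(7)), Rationals)))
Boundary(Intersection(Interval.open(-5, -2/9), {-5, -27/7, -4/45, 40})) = {-27/7}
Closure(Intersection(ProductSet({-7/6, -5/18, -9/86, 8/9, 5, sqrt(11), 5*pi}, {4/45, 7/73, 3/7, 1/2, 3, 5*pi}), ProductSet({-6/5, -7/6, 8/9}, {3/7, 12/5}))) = ProductSet({-7/6, 8/9}, {3/7})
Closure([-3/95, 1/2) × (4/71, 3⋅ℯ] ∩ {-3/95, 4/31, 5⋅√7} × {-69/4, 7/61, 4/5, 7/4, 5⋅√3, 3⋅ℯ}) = {-3/95, 4/31} × {7/61, 4/5, 7/4, 3⋅ℯ}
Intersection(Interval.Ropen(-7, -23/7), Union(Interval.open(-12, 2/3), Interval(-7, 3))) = Interval.Ropen(-7, -23/7)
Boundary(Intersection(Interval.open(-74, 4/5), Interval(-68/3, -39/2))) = {-68/3, -39/2}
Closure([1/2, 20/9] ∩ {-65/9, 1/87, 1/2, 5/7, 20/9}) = {1/2, 5/7, 20/9}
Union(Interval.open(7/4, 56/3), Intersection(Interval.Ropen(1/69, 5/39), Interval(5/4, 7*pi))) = Interval.open(7/4, 56/3)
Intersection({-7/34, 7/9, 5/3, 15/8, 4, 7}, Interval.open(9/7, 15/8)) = {5/3}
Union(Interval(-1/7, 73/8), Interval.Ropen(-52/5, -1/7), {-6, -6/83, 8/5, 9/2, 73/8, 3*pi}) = Union({3*pi}, Interval(-52/5, 73/8))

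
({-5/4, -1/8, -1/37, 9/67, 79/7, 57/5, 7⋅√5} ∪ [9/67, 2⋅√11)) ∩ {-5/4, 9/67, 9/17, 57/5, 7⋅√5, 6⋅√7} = {-5/4, 9/67, 9/17, 57/5, 7⋅√5}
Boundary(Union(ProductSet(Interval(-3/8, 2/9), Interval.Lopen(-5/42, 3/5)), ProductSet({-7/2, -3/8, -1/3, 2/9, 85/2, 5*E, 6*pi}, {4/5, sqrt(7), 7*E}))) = Union(ProductSet({-3/8, 2/9}, Interval(-5/42, 3/5)), ProductSet({-7/2, -3/8, -1/3, 2/9, 85/2, 5*E, 6*pi}, {4/5, sqrt(7), 7*E}), ProductSet(Interval(-3/8, 2/9), {-5/42, 3/5}))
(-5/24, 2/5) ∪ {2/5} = (-5/24, 2/5]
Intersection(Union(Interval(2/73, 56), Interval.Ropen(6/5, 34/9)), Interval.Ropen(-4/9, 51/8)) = Interval.Ropen(2/73, 51/8)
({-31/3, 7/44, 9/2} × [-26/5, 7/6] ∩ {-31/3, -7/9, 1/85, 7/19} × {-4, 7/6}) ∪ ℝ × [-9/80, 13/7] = ({-31/3} × {-4, 7/6}) ∪ (ℝ × [-9/80, 13/7])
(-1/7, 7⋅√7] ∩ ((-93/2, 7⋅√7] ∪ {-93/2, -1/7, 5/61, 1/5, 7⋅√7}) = (-1/7, 7⋅√7]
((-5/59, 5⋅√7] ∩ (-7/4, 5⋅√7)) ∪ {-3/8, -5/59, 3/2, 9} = {-3/8} ∪ [-5/59, 5⋅√7)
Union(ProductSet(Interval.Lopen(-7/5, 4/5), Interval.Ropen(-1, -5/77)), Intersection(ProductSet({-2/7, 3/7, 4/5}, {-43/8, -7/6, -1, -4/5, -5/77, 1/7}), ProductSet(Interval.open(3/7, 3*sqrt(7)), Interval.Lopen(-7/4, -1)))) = Union(ProductSet({4/5}, {-7/6, -1}), ProductSet(Interval.Lopen(-7/5, 4/5), Interval.Ropen(-1, -5/77)))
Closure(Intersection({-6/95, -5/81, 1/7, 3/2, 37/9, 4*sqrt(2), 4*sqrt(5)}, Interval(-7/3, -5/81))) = {-6/95, -5/81}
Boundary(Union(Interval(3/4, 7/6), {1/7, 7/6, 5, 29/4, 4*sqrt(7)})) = {1/7, 3/4, 7/6, 5, 29/4, 4*sqrt(7)}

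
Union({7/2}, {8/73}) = {8/73, 7/2}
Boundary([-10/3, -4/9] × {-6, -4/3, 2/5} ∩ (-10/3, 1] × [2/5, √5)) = [-10/3, -4/9] × {2/5}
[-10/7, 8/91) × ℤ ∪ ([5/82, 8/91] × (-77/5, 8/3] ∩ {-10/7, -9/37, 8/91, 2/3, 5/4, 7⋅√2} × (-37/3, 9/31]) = ([-10/7, 8/91) × ℤ) ∪ ({8/91} × (-37/3, 9/31])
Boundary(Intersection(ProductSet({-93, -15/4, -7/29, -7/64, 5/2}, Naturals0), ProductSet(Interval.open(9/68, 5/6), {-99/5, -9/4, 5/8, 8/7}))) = EmptySet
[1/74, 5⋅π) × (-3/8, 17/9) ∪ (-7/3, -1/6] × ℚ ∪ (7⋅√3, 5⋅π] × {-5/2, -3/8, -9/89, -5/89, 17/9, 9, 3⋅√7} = ((-7/3, -1/6] × ℚ) ∪ ([1/74, 5⋅π) × (-3/8, 17/9)) ∪ ((7⋅√3, 5⋅π] × {-5/2, -3/8, -9/89, -5/89, 17/9, 9, 3⋅√7})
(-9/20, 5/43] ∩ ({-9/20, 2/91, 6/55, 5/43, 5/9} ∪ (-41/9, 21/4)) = (-9/20, 5/43]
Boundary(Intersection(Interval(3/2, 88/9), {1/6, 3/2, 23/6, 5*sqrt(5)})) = {3/2, 23/6}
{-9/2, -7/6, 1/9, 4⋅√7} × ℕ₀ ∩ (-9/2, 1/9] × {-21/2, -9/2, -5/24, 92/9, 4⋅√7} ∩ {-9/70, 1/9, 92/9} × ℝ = ∅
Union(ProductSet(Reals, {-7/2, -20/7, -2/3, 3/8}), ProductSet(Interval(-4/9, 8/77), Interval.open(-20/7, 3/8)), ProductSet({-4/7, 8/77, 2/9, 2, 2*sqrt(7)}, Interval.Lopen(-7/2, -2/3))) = Union(ProductSet({-4/7, 8/77, 2/9, 2, 2*sqrt(7)}, Interval.Lopen(-7/2, -2/3)), ProductSet(Interval(-4/9, 8/77), Interval.open(-20/7, 3/8)), ProductSet(Reals, {-7/2, -20/7, -2/3, 3/8}))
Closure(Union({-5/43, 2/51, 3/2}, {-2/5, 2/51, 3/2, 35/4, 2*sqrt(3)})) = {-2/5, -5/43, 2/51, 3/2, 35/4, 2*sqrt(3)}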